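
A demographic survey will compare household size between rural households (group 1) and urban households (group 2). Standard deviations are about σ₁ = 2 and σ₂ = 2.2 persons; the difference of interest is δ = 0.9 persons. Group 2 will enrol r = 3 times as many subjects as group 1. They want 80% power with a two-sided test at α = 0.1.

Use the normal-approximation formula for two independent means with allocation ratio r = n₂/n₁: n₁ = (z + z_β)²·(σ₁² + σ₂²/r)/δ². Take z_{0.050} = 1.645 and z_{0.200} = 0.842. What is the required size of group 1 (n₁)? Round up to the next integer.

n₁ = (z_{α/2} + z_β)² · (σ₁² + σ₂²/r) / δ²
   = (1.645 + 0.842)² · (2² + 2.2²/3) / 0.9²
   = 6.1852 · (4 + 1.6133) / 0.81
   = 6.1852 · 5.6133 / 0.81
   = 42.86
Round up → n₁ = 43; n₂ = r·n₁ = 3 × 43 = 129.

n₁ = 43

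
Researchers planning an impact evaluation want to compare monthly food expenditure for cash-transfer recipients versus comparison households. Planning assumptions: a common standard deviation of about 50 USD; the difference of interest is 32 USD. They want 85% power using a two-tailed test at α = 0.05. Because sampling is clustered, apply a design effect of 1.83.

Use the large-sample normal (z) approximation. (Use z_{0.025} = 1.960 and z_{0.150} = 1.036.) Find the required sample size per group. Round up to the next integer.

n = 81 per group

n = (z_{α/2} + z_β)² · (σ₁² + σ₂²) / δ²
  = (1.960 + 1.036)² · (2·50² = 5000) / 32²
  = 8.9760 · 5000 / 1024
  = 43.83
Design effect: 1.83 × 43.83 = 80.21.
Round up → n = 81 per group.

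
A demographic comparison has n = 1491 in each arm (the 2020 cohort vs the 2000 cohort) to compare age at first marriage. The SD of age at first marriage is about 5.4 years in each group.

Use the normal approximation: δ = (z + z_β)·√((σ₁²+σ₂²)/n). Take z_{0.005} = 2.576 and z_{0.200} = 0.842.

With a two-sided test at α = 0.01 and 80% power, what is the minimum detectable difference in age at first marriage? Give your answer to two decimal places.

δ = (z_{α/2} + z_β) · √((σ₁²+σ₂²)/n)
  = (2.576 + 0.842) · √(58.32/1491)
  = 3.418 · √0.03911
  = 3.418 · 0.1978
  = 0.6760

Minimum detectable difference ≈ 0.68 years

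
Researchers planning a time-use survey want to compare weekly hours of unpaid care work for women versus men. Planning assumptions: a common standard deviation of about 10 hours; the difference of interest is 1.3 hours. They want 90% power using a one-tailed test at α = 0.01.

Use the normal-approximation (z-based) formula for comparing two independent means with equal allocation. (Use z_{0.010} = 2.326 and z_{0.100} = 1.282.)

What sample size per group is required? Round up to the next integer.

n = 1541 per group

n = (z_α + z_β)² · (σ₁² + σ₂²) / δ²
  = (2.326 + 1.282)² · (2·10² = 200) / 1.3²
  = 13.0177 · 200 / 1.69
  = 1540.55
Round up → n = 1541 per group.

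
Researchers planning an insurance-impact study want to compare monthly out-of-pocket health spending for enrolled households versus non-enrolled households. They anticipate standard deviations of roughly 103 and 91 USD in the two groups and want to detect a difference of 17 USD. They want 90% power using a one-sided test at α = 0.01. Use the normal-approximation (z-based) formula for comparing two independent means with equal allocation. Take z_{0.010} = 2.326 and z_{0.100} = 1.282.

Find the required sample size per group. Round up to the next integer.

n = (z_α + z_β)² · (σ₁² + σ₂²) / δ²
  = (2.326 + 1.282)² · (103² + 91² = 18890) / 17²
  = 13.0177 · 18890 / 289
  = 850.88
Round up → n = 851 per group.

n = 851 per group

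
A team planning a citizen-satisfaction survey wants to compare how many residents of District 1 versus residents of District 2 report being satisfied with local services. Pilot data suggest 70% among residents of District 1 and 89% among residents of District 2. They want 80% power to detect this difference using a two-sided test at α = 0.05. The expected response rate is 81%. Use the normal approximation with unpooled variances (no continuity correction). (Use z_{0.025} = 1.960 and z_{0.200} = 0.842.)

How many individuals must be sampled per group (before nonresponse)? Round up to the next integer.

n = (z_{α/2} + z_β)² · [p₁(1−p₁) + p₂(1−p₂)] / (p₁ − p₂)²
  = (1.960 + 0.842)² · (0.70·0.30 + 0.89·0.11) / (-0.19)²
  = (2.802)² · (0.2100 + 0.0979) / 0.0361
  = 7.8512 · 0.3079 / 0.0361
  = 66.96
Adjust for 81% response: 66.96 / 0.81 = 82.67.
Round up → n = 83 per group.

n = 83 per group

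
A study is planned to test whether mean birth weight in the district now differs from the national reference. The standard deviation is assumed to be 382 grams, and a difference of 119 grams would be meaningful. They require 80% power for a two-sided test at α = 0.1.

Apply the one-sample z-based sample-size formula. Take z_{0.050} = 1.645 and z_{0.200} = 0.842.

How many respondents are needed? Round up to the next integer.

n = 64

n = (z_{α/2} + z_β)² · σ² / δ²
  = (1.645 + 0.842)² · 382² / 119²
  = 6.1852 · 145924 / 14161
  = 63.74
Round up → n = 64.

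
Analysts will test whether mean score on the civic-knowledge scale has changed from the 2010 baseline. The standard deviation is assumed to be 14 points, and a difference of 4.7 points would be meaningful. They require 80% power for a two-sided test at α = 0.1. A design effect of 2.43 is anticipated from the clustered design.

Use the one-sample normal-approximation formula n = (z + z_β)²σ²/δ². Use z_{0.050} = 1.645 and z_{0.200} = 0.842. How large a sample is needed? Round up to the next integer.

n = (z_{α/2} + z_β)² · σ² / δ²
  = (1.645 + 0.842)² · 14² / 4.7²
  = 6.1852 · 196 / 22.09
  = 54.88
Design effect: 2.43 × 54.88 = 133.36.
Round up → n = 134.

n = 134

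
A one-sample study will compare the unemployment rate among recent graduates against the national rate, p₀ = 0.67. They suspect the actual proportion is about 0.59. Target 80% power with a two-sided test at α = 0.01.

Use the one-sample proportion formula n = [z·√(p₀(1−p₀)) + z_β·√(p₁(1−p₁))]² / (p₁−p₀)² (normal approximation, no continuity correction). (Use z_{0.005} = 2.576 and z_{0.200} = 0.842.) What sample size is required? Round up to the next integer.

n = [z_{α/2}·√(p₀q₀) + z_β·√(p₁q₁)]² / (p₁ − p₀)²
  = [2.576·√(0.67·0.33) + 0.842·√(0.59·0.41)]² / (-0.08)²
  = [2.576·0.4702 + 0.842·0.4918]² / 0.0064
  = [1.6254]² / 0.0064
  = 412.80
Round up → n = 413.

n = 413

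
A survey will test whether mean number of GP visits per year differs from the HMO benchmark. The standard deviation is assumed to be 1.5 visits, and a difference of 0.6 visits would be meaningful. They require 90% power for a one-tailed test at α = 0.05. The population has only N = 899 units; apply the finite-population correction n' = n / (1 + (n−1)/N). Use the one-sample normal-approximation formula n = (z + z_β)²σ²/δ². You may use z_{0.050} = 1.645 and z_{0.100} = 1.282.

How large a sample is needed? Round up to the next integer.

n = (z_α + z_β)² · σ² / δ²
  = (1.645 + 1.282)² · 1.5² / 0.6²
  = 8.5673 · 2.25 / 0.36
  = 53.55
Finite-population correction (N = 899): 53.55 / (1 + (53.55 − 1)/899) = 50.59.
Round up → n = 51.

n = 51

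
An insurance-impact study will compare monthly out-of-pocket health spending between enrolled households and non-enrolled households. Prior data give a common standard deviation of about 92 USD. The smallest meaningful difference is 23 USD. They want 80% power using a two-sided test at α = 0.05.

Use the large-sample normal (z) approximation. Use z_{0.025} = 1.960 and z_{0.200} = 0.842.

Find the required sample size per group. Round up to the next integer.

n = (z_{α/2} + z_β)² · (σ₁² + σ₂²) / δ²
  = (1.960 + 0.842)² · (2·92² = 16928) / 23²
  = 7.8512 · 16928 / 529
  = 251.24
Round up → n = 252 per group.

n = 252 per group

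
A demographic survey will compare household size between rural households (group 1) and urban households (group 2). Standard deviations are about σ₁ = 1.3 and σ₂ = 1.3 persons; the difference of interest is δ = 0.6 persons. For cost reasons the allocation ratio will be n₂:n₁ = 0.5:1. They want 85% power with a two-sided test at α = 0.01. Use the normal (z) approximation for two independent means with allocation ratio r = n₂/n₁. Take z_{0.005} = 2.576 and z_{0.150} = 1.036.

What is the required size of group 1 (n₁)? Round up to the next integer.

n₁ = 184

n₁ = (z_{α/2} + z_β)² · (σ₁² + σ₂²/r) / δ²
   = (2.576 + 1.036)² · (1.3² + 1.3²/0.5) / 0.6²
   = 13.0465 · (1.69 + 3.38) / 0.36
   = 13.0465 · 5.07 / 0.36
   = 183.74
Round up → n₁ = 184; n₂ = r·n₁ = 0.5 × 184 = 92.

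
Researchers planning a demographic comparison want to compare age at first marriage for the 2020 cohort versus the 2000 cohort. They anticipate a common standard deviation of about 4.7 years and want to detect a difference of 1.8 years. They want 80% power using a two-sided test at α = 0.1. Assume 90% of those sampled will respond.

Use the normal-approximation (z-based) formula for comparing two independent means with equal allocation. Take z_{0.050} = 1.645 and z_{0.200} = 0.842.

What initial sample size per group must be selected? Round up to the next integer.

n = 94 per group

n = (z_{α/2} + z_β)² · (σ₁² + σ₂²) / δ²
  = (1.645 + 0.842)² · (2·4.7² = 44.18) / 1.8²
  = 6.1852 · 44.18 / 3.24
  = 84.34
Adjust for 90% response: 84.34 / 0.90 = 93.71.
Round up → n = 94 per group.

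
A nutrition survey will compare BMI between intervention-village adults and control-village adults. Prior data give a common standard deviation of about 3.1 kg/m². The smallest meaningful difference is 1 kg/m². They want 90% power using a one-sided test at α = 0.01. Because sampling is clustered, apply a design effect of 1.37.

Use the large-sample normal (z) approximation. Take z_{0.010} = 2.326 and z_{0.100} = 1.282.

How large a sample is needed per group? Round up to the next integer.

n = (z_α + z_β)² · (σ₁² + σ₂²) / δ²
  = (2.326 + 1.282)² · (2·3.1² = 19.22) / 1²
  = 13.0177 · 19.22 / 1
  = 250.20
Design effect: 1.37 × 250.20 = 342.77.
Round up → n = 343 per group.

n = 343 per group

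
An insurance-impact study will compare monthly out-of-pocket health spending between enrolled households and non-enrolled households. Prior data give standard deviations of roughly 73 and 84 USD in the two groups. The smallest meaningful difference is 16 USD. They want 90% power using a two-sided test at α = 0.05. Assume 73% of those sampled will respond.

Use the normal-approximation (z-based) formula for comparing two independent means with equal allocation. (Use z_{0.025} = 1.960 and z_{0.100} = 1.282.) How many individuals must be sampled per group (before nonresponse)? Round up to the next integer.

n = (z_{α/2} + z_β)² · (σ₁² + σ₂²) / δ²
  = (1.960 + 1.282)² · (73² + 84² = 12385) / 16²
  = 10.5106 · 12385 / 256
  = 508.49
Adjust for 73% response: 508.49 / 0.73 = 696.56.
Round up → n = 697 per group.

n = 697 per group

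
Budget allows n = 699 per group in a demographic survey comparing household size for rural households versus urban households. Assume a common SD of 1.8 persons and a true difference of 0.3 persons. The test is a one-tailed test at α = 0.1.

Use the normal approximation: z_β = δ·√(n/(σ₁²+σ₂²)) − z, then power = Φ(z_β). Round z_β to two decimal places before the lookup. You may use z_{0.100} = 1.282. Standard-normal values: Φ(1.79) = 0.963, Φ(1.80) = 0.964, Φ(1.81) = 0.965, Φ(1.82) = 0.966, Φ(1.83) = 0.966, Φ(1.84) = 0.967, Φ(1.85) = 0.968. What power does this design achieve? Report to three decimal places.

z_β = δ·√(n/(σ₁²+σ₂²)) − z_α
    = 0.3 · √(699/6.48) − 1.282
    = 0.3 · 10.38607 − 1.282
    = 3.1158 − 1.282 = 1.8338 → 1.83
Power = Φ(1.83) = 0.966.

Power ≈ 0.966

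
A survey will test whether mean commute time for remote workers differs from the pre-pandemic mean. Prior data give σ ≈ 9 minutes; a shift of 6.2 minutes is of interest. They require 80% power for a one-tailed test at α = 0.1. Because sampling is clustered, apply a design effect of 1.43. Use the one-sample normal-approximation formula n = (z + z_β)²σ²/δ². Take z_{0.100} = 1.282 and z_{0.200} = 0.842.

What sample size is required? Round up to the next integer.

n = 14

n = (z_α + z_β)² · σ² / δ²
  = (1.282 + 0.842)² · 9² / 6.2²
  = 4.5114 · 81 / 38.44
  = 9.51
Design effect: 1.43 × 9.51 = 13.59.
Round up → n = 14.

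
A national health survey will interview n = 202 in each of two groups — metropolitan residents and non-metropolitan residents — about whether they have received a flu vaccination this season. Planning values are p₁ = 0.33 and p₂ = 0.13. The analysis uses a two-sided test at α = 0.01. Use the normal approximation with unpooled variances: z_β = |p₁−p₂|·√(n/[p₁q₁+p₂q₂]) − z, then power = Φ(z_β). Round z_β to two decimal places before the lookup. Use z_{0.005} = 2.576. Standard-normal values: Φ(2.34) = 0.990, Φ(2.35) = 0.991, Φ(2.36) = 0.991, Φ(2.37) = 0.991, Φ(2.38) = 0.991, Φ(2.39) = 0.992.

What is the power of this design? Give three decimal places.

z_β = |p₁−p₂|·√(n/[p₁q₁+p₂q₂]) − z_{α/2}
    = 0.20 · √(202/0.3342) − 2.576
    = 0.20 · 24.5851 − 2.576
    = 4.9170 − 2.576 = 2.3410 → 2.34
Power = Φ(2.34) = 0.990.

Power ≈ 0.990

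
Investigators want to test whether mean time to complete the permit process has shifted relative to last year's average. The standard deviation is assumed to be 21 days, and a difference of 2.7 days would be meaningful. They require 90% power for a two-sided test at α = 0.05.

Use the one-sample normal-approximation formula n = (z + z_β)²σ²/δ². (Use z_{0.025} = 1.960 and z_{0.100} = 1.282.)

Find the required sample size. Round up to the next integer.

n = 636

n = (z_{α/2} + z_β)² · σ² / δ²
  = (1.960 + 1.282)² · 21² / 2.7²
  = 10.5106 · 441 / 7.29
  = 635.82
Round up → n = 636.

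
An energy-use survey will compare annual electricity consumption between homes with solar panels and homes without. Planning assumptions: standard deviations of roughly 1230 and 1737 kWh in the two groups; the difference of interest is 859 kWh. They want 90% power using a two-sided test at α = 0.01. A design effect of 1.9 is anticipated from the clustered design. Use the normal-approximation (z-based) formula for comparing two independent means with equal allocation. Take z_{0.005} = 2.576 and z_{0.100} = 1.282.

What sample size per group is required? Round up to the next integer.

n = (z_{α/2} + z_β)² · (σ₁² + σ₂²) / δ²
  = (2.576 + 1.282)² · (1230² + 1737² = 4530069) / 859²
  = 14.8842 · 4530069 / 737881
  = 91.38
Design effect: 1.9 × 91.38 = 173.62.
Round up → n = 174 per group.

n = 174 per group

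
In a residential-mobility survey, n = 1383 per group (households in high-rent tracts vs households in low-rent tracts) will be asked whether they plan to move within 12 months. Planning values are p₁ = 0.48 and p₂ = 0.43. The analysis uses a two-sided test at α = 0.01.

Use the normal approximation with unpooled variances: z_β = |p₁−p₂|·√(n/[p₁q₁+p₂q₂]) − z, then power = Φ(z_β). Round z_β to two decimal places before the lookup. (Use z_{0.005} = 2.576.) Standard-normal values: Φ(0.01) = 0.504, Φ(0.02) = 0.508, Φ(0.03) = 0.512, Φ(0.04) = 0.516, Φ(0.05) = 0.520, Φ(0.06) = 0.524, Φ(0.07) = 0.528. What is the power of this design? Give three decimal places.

Power ≈ 0.528

z_β = |p₁−p₂|·√(n/[p₁q₁+p₂q₂]) − z_{α/2}
    = 0.05 · √(1383/0.4947) − 2.576
    = 0.05 · 52.8738 − 2.576
    = 2.6437 − 2.576 = 0.0677 → 0.07
Power = Φ(0.07) = 0.528.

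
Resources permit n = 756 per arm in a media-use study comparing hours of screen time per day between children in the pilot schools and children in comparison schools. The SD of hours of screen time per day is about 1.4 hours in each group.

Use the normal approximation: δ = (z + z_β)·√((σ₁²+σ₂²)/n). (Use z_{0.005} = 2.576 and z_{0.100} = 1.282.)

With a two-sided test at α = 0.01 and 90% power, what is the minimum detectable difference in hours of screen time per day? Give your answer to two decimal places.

Minimum detectable difference ≈ 0.28 hours

δ = (z_{α/2} + z_β) · √((σ₁²+σ₂²)/n)
  = (2.576 + 1.282) · √(3.92/756)
  = 3.858 · √0.00519
  = 3.858 · 0.0720
  = 0.2778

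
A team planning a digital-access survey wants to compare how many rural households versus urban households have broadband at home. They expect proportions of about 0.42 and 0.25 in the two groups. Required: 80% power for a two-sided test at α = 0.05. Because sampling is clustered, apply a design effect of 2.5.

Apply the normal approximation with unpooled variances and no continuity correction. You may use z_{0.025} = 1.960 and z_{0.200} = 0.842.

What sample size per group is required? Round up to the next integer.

n = 293 per group

n = (z_{α/2} + z_β)² · [p₁(1−p₁) + p₂(1−p₂)] / (p₁ − p₂)²
  = (1.960 + 0.842)² · (0.42·0.58 + 0.25·0.75) / (0.17)²
  = (2.802)² · (0.2436 + 0.1875) / 0.0289
  = 7.8512 · 0.4311 / 0.0289
  = 117.12
Design effect: 2.5 × 117.12 = 292.79.
Round up → n = 293 per group.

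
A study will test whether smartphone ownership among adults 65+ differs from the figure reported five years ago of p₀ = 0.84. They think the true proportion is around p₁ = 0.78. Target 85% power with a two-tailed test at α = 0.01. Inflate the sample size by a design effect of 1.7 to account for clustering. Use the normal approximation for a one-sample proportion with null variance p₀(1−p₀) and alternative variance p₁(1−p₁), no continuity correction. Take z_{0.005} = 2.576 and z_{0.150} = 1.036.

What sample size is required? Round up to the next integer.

n = 891

n = [z_{α/2}·√(p₀q₀) + z_β·√(p₁q₁)]² / (p₁ − p₀)²
  = [2.576·√(0.84·0.16) + 1.036·√(0.78·0.22)]² / (-0.06)²
  = [2.576·0.3666 + 1.036·0.4142]² / 0.0036
  = [1.3735]² / 0.0036
  = 524.06
Design effect: 1.7 × 524.06 = 890.90.
Round up → n = 891.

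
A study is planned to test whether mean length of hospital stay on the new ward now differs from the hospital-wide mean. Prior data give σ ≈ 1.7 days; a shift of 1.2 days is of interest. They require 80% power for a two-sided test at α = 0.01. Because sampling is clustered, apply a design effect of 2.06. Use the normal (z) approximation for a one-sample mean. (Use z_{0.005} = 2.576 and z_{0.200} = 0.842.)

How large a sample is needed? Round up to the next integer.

n = 49

n = (z_{α/2} + z_β)² · σ² / δ²
  = (2.576 + 0.842)² · 1.7² / 1.2²
  = 11.6827 · 2.89 / 1.44
  = 23.45
Design effect: 2.06 × 23.45 = 48.30.
Round up → n = 49.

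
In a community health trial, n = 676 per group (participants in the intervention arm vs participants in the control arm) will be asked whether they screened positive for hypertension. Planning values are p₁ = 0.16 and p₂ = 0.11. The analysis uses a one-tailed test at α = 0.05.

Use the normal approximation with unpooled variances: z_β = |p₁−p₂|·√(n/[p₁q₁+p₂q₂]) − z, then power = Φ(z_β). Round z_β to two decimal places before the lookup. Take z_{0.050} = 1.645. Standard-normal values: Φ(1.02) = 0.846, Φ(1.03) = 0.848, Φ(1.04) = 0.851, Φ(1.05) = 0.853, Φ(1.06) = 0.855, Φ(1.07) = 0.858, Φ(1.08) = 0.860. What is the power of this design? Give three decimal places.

z_β = |p₁−p₂|·√(n/[p₁q₁+p₂q₂]) − z_α
    = 0.05 · √(676/0.2323) − 1.645
    = 0.05 · 53.9447 − 1.645
    = 2.6972 − 1.645 = 1.0522 → 1.05
Power = Φ(1.05) = 0.853.

Power ≈ 0.853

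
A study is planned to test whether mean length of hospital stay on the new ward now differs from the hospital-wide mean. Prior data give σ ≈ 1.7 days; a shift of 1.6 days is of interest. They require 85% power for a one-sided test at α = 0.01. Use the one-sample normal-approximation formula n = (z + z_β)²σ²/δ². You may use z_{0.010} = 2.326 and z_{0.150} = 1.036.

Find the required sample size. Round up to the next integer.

n = 13

n = (z_α + z_β)² · σ² / δ²
  = (2.326 + 1.036)² · 1.7² / 1.6²
  = 11.3030 · 2.89 / 2.56
  = 12.76
Round up → n = 13.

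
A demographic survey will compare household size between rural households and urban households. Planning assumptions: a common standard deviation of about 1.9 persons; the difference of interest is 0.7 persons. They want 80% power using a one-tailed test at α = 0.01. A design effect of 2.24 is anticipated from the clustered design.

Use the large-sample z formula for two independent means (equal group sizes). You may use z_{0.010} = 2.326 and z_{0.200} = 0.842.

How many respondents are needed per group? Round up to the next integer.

n = (z_α + z_β)² · (σ₁² + σ₂²) / δ²
  = (2.326 + 0.842)² · (2·1.9² = 7.22) / 0.7²
  = 10.0362 · 7.22 / 0.49
  = 147.88
Design effect: 2.24 × 147.88 = 331.25.
Round up → n = 332 per group.

n = 332 per group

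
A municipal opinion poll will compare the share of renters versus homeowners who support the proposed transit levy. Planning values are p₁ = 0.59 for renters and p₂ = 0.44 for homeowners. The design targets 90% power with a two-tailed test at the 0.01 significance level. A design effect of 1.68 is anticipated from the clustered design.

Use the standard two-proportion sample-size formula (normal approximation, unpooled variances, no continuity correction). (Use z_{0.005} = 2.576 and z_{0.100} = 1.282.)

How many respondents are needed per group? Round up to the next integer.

n = (z_{α/2} + z_β)² · [p₁(1−p₁) + p₂(1−p₂)] / (p₁ − p₂)²
  = (2.576 + 1.282)² · (0.59·0.41 + 0.44·0.56) / (0.15)²
  = (3.858)² · (0.2419 + 0.2464) / 0.0225
  = 14.8842 · 0.4883 / 0.0225
  = 323.02
Design effect: 1.68 × 323.02 = 542.67.
Round up → n = 543 per group.

n = 543 per group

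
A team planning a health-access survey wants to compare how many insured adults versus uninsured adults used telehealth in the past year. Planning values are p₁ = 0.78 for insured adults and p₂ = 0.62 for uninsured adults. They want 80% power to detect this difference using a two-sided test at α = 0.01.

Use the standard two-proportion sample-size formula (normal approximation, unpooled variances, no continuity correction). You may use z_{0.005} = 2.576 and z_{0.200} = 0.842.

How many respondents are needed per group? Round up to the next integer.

n = (z_{α/2} + z_β)² · [p₁(1−p₁) + p₂(1−p₂)] / (p₁ − p₂)²
  = (2.576 + 0.842)² · (0.78·0.22 + 0.62·0.38) / (0.16)²
  = (3.418)² · (0.1716 + 0.2356) / 0.0256
  = 11.6827 · 0.4072 / 0.0256
  = 185.83
Round up → n = 186 per group.

n = 186 per group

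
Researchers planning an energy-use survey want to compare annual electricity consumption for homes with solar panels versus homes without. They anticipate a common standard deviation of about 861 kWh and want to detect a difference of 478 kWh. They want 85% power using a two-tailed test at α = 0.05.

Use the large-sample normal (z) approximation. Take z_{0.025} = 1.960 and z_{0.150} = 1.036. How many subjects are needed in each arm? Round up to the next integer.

n = (z_{α/2} + z_β)² · (σ₁² + σ₂²) / δ²
  = (1.960 + 1.036)² · (2·861² = 1482642) / 478²
  = 8.9760 · 1482642 / 228484
  = 58.25
Round up → n = 59 per group.

n = 59 per group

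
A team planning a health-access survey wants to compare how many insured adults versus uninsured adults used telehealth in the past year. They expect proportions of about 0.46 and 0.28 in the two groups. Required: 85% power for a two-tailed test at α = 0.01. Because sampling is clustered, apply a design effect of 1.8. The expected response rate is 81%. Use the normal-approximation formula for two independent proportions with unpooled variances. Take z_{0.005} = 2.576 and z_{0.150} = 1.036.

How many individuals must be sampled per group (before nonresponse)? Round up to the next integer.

n = 403 per group

n = (z_{α/2} + z_β)² · [p₁(1−p₁) + p₂(1−p₂)] / (p₁ − p₂)²
  = (2.576 + 1.036)² · (0.46·0.54 + 0.28·0.72) / (0.18)²
  = (3.612)² · (0.2484 + 0.2016) / 0.0324
  = 13.0465 · 0.4500 / 0.0324
  = 181.20
Design effect: 1.8 × 181.20 = 326.16.
Adjust for 81% response: 326.16 / 0.81 = 402.67.
Round up → n = 403 per group.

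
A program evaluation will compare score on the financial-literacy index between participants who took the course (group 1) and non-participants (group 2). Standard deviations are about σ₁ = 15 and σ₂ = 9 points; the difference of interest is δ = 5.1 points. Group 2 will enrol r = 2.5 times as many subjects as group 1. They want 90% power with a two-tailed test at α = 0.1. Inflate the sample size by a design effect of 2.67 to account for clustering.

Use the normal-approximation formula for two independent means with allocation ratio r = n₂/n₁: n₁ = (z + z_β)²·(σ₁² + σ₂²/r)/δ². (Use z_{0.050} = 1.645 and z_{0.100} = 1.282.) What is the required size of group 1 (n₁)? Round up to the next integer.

n₁ = 227

n₁ = (z_{α/2} + z_β)² · (σ₁² + σ₂²/r) / δ²
   = (1.645 + 1.282)² · (15² + 9²/2.5) / 5.1²
   = 8.5673 · (225 + 32.4) / 26.01
   = 8.5673 · 257.4 / 26.01
   = 84.78
Design effect: 2.67 × 84.78 = 226.37.
Round up → n₁ = 227; n₂ = r·n₁ = 2.5 × 227 = 568.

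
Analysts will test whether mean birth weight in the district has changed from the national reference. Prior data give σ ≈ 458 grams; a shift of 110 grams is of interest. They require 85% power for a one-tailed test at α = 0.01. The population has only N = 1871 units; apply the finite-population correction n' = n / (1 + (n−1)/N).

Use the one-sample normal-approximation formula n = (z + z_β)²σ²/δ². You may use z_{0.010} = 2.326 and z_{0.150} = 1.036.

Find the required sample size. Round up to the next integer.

n = 178

n = (z_α + z_β)² · σ² / δ²
  = (2.326 + 1.036)² · 458² / 110²
  = 11.3030 · 209764 / 12100
  = 195.95
Finite-population correction (N = 1871): 195.95 / (1 + (195.95 − 1)/1871) = 177.46.
Round up → n = 178.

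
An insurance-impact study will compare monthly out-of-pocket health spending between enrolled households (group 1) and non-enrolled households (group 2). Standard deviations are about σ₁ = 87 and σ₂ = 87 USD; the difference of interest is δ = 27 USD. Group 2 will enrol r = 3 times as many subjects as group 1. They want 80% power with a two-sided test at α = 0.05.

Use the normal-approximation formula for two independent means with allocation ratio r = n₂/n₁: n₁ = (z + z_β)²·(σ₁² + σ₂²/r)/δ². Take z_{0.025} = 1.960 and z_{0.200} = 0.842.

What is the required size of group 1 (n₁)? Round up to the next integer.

n₁ = (z_{α/2} + z_β)² · (σ₁² + σ₂²/r) / δ²
   = (1.960 + 0.842)² · (87² + 87²/3) / 27²
   = 7.8512 · (7569 + 2523) / 729
   = 7.8512 · 10092 / 729
   = 108.69
Round up → n₁ = 109; n₂ = r·n₁ = 3 × 109 = 327.

n₁ = 109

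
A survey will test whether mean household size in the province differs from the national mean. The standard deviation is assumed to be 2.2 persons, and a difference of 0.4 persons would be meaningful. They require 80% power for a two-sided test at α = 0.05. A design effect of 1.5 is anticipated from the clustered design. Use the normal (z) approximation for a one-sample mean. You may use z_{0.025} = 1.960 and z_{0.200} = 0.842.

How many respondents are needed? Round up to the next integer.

n = (z_{α/2} + z_β)² · σ² / δ²
  = (1.960 + 0.842)² · 2.2² / 0.4²
  = 7.8512 · 4.84 / 0.16
  = 237.50
Design effect: 1.5 × 237.50 = 356.25.
Round up → n = 357.

n = 357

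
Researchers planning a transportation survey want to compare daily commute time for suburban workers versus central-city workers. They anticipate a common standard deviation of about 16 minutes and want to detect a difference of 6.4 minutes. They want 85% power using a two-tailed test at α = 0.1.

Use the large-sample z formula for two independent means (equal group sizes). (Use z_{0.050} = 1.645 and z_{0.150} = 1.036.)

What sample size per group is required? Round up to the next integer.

n = 90 per group

n = (z_{α/2} + z_β)² · (σ₁² + σ₂²) / δ²
  = (1.645 + 1.036)² · (2·16² = 512) / 6.4²
  = 7.1878 · 512 / 40.96
  = 89.85
Round up → n = 90 per group.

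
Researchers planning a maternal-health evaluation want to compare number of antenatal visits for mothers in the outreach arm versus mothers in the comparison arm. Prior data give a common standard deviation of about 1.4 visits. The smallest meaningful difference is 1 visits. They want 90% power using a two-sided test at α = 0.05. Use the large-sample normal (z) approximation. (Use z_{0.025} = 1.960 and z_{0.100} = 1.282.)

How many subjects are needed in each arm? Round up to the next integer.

n = 42 per group

n = (z_{α/2} + z_β)² · (σ₁² + σ₂²) / δ²
  = (1.960 + 1.282)² · (2·1.4² = 3.92) / 1²
  = 10.5106 · 3.92 / 1
  = 41.20
Round up → n = 42 per group.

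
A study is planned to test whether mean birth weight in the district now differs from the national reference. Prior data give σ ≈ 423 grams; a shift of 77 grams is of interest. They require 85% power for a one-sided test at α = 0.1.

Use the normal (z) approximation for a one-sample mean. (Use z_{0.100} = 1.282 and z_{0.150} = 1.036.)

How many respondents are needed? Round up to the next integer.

n = (z_α + z_β)² · σ² / δ²
  = (1.282 + 1.036)² · 423² / 77²
  = 5.3731 · 178929 / 5929
  = 162.15
Round up → n = 163.

n = 163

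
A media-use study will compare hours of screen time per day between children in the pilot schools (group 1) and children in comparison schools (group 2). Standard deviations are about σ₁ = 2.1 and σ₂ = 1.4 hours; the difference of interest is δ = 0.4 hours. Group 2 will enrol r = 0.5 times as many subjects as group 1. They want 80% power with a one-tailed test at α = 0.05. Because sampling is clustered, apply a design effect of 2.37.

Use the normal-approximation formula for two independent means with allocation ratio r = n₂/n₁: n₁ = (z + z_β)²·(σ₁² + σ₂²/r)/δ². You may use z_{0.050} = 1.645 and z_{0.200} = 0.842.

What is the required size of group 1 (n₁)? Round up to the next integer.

n₁ = (z_α + z_β)² · (σ₁² + σ₂²/r) / δ²
   = (1.645 + 0.842)² · (2.1² + 1.4²/0.5) / 0.4²
   = 6.1852 · (4.41 + 3.92) / 0.16
   = 6.1852 · 8.33 / 0.16
   = 322.02
Design effect: 2.37 × 322.02 = 763.18.
Round up → n₁ = 764; n₂ = r·n₁ = 0.5 × 764 = 382.

n₁ = 764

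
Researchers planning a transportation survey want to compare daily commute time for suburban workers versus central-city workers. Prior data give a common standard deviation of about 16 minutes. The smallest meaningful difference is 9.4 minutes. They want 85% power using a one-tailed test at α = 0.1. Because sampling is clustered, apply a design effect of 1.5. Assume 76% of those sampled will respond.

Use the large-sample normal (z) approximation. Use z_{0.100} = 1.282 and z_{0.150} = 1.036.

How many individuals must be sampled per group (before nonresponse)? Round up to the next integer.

n = (z_α + z_β)² · (σ₁² + σ₂²) / δ²
  = (1.282 + 1.036)² · (2·16² = 512) / 9.4²
  = 5.3731 · 512 / 88.36
  = 31.13
Design effect: 1.5 × 31.13 = 46.70.
Adjust for 76% response: 46.70 / 0.76 = 61.45.
Round up → n = 62 per group.

n = 62 per group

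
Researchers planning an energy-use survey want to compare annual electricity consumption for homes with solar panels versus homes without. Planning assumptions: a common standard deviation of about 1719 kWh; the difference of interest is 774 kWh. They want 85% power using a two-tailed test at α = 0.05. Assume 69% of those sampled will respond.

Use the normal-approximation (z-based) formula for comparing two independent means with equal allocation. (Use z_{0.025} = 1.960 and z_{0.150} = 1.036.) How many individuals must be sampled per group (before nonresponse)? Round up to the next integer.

n = (z_{α/2} + z_β)² · (σ₁² + σ₂²) / δ²
  = (1.960 + 1.036)² · (2·1719² = 5909922) / 774²
  = 8.9760 · 5909922 / 599076
  = 88.55
Adjust for 69% response: 88.55 / 0.69 = 128.33.
Round up → n = 129 per group.

n = 129 per group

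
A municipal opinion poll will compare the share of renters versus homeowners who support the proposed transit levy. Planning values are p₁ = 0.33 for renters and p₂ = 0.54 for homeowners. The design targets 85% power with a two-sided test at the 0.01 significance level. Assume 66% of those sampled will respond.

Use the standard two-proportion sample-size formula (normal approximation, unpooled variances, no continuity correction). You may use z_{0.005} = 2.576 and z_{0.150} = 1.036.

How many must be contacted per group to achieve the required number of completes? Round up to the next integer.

n = 211 per group

n = (z_{α/2} + z_β)² · [p₁(1−p₁) + p₂(1−p₂)] / (p₁ − p₂)²
  = (2.576 + 1.036)² · (0.33·0.67 + 0.54·0.46) / (-0.21)²
  = (3.612)² · (0.2211 + 0.2484) / 0.0441
  = 13.0465 · 0.4695 / 0.0441
  = 138.90
Adjust for 66% response: 138.90 / 0.66 = 210.45.
Round up → n = 211 per group.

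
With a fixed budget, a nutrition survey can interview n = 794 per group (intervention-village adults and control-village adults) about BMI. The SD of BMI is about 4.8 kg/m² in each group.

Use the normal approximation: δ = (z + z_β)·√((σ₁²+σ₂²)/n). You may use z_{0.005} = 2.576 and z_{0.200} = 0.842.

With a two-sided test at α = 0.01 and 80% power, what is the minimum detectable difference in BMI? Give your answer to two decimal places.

δ = (z_{α/2} + z_β) · √((σ₁²+σ₂²)/n)
  = (2.576 + 0.842) · √(46.08/794)
  = 3.418 · √0.05804
  = 3.418 · 0.2409
  = 0.8234

Minimum detectable difference ≈ 0.82 kg/m²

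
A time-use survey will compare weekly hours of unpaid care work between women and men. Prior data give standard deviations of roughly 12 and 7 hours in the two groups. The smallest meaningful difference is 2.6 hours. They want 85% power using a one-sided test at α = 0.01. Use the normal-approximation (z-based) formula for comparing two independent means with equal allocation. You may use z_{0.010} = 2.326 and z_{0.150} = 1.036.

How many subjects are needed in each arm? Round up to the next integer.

n = 323 per group

n = (z_α + z_β)² · (σ₁² + σ₂²) / δ²
  = (2.326 + 1.036)² · (12² + 7² = 193) / 2.6²
  = 11.3030 · 193 / 6.76
  = 322.71
Round up → n = 323 per group.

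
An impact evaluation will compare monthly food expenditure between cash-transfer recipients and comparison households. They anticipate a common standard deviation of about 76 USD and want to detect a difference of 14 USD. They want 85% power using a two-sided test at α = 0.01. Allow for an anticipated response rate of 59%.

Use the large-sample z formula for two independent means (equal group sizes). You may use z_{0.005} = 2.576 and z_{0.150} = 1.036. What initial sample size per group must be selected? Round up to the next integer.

n = 1304 per group

n = (z_{α/2} + z_β)² · (σ₁² + σ₂²) / δ²
  = (2.576 + 1.036)² · (2·76² = 11552) / 14²
  = 13.0465 · 11552 / 196
  = 768.95
Adjust for 59% response: 768.95 / 0.59 = 1303.30.
Round up → n = 1304 per group.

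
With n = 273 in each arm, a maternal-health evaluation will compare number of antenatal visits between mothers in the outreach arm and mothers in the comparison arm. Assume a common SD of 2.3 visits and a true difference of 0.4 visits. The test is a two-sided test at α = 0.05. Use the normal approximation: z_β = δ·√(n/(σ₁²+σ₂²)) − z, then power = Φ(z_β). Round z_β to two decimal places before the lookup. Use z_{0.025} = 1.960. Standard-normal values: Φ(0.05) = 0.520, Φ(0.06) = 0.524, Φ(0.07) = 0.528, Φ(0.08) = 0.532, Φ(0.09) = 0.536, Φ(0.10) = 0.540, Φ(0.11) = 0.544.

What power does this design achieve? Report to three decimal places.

Power ≈ 0.528

z_β = δ·√(n/(σ₁²+σ₂²)) − z_{α/2}
    = 0.4 · √(273/10.58) − 1.960
    = 0.4 · 5.07970 − 1.960
    = 2.0319 − 1.960 = 0.0719 → 0.07
Power = Φ(0.07) = 0.528.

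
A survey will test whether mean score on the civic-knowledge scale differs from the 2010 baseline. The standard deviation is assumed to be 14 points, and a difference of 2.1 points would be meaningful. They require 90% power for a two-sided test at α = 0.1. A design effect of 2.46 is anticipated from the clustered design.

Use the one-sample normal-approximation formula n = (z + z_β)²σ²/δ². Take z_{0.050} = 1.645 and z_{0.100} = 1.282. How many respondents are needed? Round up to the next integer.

n = 937

n = (z_{α/2} + z_β)² · σ² / δ²
  = (1.645 + 1.282)² · 14² / 2.1²
  = 8.5673 · 196 / 4.41
  = 380.77
Design effect: 2.46 × 380.77 = 936.69.
Round up → n = 937.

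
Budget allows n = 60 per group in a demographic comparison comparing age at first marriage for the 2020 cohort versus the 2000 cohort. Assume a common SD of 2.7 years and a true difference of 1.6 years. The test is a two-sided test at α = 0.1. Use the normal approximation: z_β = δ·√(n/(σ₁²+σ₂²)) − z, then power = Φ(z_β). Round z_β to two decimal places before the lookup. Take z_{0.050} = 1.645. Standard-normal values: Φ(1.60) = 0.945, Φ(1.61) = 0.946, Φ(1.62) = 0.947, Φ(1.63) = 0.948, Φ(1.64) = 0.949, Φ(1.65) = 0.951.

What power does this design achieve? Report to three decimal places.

z_β = δ·√(n/(σ₁²+σ₂²)) − z_{α/2}
    = 1.6 · √(60/14.58) − 1.645
    = 1.6 · 2.02860 − 1.645
    = 3.2458 − 1.645 = 1.6008 → 1.60
Power = Φ(1.60) = 0.945.

Power ≈ 0.945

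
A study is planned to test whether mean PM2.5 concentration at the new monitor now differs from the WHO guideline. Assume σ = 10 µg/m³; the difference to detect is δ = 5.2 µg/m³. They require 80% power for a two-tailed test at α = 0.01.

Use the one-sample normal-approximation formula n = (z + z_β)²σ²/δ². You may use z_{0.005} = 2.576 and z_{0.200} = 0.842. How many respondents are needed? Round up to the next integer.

n = 44

n = (z_{α/2} + z_β)² · σ² / δ²
  = (2.576 + 0.842)² · 10² / 5.2²
  = 11.6827 · 100 / 27.04
  = 43.21
Round up → n = 44.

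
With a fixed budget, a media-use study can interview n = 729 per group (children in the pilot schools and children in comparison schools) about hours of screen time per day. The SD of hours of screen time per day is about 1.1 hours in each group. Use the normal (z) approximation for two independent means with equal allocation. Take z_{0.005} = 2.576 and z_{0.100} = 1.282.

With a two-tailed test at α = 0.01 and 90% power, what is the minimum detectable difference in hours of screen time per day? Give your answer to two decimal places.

δ = (z_{α/2} + z_β) · √((σ₁²+σ₂²)/n)
  = (2.576 + 1.282) · √(2.42/729)
  = 3.858 · √0.00332
  = 3.858 · 0.0576
  = 0.2223

Minimum detectable difference ≈ 0.22 hours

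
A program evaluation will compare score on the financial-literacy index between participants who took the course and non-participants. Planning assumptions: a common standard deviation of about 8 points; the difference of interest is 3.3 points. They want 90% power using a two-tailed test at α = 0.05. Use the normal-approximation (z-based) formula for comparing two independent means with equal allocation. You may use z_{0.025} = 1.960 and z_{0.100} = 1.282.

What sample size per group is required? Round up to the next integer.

n = (z_{α/2} + z_β)² · (σ₁² + σ₂²) / δ²
  = (1.960 + 1.282)² · (2·8² = 128) / 3.3²
  = 10.5106 · 128 / 10.89
  = 123.54
Round up → n = 124 per group.

n = 124 per group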